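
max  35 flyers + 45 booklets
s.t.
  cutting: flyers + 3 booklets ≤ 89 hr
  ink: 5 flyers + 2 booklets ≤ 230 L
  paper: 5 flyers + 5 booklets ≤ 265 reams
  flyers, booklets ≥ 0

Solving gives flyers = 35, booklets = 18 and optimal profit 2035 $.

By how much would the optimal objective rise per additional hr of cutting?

5

Binding: cutting and paper. Non-binding: ink (19 unused).
By complementary slackness, y = 0 for the non-binding constraint.
From A_Bᵀ y = c: 1·y_cutting + 5·y_paper = 35; 3·y_cutting + 5·y_paper = 45.
This yields shadow prices y_cutting = 5, y_paper = 6.
Shadow price of cutting = 5.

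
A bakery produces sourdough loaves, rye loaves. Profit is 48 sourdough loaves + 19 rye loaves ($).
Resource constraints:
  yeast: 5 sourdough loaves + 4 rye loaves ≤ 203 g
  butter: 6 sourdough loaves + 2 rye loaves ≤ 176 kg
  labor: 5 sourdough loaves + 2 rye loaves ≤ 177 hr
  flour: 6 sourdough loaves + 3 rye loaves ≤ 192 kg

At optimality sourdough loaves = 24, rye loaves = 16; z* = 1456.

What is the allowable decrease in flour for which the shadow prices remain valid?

16

Binding constraints: butter, flour. The basis is B = [[6,2],[6,3]] with det 6.
Per unit decrease in flour, x* moves by d = (0.3333, -1).
The basis stays optimal until rye loaves reaches 0; allowable decrease = 16 kg.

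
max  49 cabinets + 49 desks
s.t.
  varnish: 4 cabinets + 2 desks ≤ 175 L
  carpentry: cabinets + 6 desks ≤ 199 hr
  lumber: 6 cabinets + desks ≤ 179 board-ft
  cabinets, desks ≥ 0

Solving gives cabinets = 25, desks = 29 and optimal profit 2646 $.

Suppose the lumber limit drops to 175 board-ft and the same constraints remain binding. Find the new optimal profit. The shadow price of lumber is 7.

Δb = -4, so new z* = 2646 + (7)·(-4) = 2646 − 28 = 2618.

2618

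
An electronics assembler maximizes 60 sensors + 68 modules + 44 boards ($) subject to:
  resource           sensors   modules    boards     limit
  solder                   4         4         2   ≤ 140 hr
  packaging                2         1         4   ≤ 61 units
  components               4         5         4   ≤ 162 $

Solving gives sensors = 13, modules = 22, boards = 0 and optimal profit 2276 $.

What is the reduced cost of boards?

At the optimum: solder uses 140 of 140 (binding); packaging uses 48 of 61 (slack = 13); components uses 162 of 162 (binding).
By complementary slackness, y = 0 for the non-binding constraint.
From A_Bᵀ y = c: 4·y_solder + 4·y_components = 60; 4·y_solder + 5·y_components = 68.
This yields shadow prices y_solder = 7, y_components = 8.
Reduced cost of boards: c₃ − yᵀa₃ = 44 − (7·2 + 8·4) = 44 − 46 = -2.

-2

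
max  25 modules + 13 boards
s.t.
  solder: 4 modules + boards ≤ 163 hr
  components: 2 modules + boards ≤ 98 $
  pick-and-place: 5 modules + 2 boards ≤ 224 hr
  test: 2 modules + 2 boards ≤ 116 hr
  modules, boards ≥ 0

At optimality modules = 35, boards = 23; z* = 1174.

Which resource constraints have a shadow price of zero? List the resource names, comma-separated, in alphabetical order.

components, pick-and-place

solder: 163/163 (binding)
components: 93/98 (slack 5)
pick-and-place: 221/224 (slack 3)
test: 116/116 (binding)
By complementary slackness, a constraint with positive slack has shadow price 0 → components, pick-and-place.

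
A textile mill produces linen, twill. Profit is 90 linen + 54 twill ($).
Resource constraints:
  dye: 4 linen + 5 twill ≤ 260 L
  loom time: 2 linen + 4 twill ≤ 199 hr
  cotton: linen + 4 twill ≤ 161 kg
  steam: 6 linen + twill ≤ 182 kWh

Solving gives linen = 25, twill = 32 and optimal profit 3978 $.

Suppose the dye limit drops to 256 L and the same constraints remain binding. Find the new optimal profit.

Binding: dye and steam. Non-binding: loom time (21 unused), cotton (8 unused).
Since loom time, cotton are not tight, their duals are 0.
The binding rows give the dual system: 4·y_dye + 6·y_steam = 90 and 5·y_dye + 1·y_steam = 54.
→ y_dye = 9 and y_steam = 9.
Δz = y_dye·Δb = 9 × (-4) = -36, so new z* = 3978 − 36 = 3942.

3942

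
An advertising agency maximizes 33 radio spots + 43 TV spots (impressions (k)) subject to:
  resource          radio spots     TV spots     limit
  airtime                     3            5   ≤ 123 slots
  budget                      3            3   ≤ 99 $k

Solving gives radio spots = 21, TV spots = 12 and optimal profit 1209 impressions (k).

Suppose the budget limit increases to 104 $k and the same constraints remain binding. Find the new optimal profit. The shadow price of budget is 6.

1239

Δb = 5, so new z* = 1209 + (6)·(5) = 1209 + 30 = 1239.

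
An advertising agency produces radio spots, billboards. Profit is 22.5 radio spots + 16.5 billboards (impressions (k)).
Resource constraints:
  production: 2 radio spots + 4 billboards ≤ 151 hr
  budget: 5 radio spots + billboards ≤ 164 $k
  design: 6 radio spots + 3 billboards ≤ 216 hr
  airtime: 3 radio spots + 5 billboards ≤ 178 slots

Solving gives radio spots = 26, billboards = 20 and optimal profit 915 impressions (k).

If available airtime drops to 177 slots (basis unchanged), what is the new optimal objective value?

913.5

Binding: design and airtime. Non-binding: production (19 unused), budget (14 unused).
Since production, budget are not tight, their duals are 0.
The binding rows give the dual system: 6·y_design + 3·y_airtime = 22.5 and 3·y_design + 5·y_airtime = 16.5.
This yields shadow prices y_design = 3, y_airtime = 1.5.
Δz = y_airtime·Δb = 1.5 × (-1) = -1.5, so new z* = 915 − 1.5 = 913.5.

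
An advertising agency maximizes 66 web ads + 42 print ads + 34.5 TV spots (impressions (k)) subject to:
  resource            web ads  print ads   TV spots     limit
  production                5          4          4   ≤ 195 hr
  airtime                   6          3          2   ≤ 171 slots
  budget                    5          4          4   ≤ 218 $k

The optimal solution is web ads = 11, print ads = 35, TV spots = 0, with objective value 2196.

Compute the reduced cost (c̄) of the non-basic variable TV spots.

-1.5

Check each constraint at x*: production 195/195 (tight); airtime 171/171 (tight); budget 195/218 (slack 23).
Slack constraints have shadow price 0 (complementary slackness).
The binding rows give the dual system: 5·y_production + 6·y_airtime = 66 and 4·y_production + 3·y_airtime = 42.
Solving: y_production = 6, y_airtime = 6.
Reduced cost of TV spots: c₃ − yᵀa₃ = 34.5 − (6·4 + 6·2) = 34.5 − 36 = -1.5.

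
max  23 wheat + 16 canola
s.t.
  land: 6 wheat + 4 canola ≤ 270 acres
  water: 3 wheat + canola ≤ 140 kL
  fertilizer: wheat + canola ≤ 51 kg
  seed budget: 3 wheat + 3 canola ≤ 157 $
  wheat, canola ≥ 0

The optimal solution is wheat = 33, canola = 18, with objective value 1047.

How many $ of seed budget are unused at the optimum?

seed budget used = 3·33 + 3·18 = 153; slack = 157 − 153 = 4.

4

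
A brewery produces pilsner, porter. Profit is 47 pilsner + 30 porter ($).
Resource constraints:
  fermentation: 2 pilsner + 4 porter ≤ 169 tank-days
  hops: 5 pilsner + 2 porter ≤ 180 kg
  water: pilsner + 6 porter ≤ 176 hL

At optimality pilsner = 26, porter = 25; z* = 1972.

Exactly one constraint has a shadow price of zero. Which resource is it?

fermentation

fermentation: 152/169 (slack 17)
hops: 180/180 (binding)
water: 176/176 (binding)
By complementary slackness, a constraint with positive slack has shadow price 0 → fermentation.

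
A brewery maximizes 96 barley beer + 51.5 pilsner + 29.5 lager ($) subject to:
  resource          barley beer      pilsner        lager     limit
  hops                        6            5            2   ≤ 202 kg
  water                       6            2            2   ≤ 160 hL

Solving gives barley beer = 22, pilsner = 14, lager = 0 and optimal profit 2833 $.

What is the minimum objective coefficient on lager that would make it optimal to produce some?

Check each constraint at x*: hops 202/202 (tight); water 160/160 (tight).
Dual feasibility on the basic columns requires 6·y_hops + 6·y_water = 96, 5·y_hops + 2·y_water = 51.5.
Solving: y_hops = 6.5, y_water = 9.5.
lager enters the basis when its profit ≥ yᵀa₃ = 6.5·2 + 9.5·2 = 32.

32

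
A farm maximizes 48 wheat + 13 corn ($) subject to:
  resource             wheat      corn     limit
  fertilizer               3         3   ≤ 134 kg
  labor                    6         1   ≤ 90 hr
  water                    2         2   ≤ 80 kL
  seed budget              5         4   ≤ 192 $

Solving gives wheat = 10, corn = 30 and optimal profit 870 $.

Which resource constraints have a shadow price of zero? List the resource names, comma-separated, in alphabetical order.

fertilizer, seed budget

fertilizer: 120/134 (slack 14)
labor: 90/90 (binding)
water: 80/80 (binding)
seed budget: 170/192 (slack 22)
By complementary slackness, a constraint with positive slack has shadow price 0 → fertilizer, seed budget.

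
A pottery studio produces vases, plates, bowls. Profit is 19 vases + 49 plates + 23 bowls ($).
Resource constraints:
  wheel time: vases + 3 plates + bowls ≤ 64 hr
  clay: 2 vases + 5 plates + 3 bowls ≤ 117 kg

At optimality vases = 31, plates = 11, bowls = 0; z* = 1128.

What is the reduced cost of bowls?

Both wheel time and clay are binding at x*.
From A_Bᵀ y = c: 1·y_wheel time + 2·y_clay = 19; 3·y_wheel time + 5·y_clay = 49.
Solving: y_wheel time = 3, y_clay = 8.
Reduced cost of bowls: c₃ − yᵀa₃ = 23 − (3·1 + 8·3) = 23 − 27 = -4.

-4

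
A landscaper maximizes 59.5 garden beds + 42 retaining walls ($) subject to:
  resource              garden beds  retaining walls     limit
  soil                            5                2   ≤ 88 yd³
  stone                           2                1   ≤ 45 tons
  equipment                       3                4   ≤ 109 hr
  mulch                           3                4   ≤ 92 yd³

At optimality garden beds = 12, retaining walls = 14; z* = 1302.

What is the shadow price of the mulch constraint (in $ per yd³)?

Binding: soil and mulch. Non-binding: stone (7 unused), equipment (17 unused).
Since stone, equipment are not tight, their duals are 0.
From A_Bᵀ y = c: 5·y_soil + 3·y_mulch = 59.5; 2·y_soil + 4·y_mulch = 42.
Solving: y_soil = 8, y_mulch = 6.5.
Shadow price of mulch = 6.5.

6.5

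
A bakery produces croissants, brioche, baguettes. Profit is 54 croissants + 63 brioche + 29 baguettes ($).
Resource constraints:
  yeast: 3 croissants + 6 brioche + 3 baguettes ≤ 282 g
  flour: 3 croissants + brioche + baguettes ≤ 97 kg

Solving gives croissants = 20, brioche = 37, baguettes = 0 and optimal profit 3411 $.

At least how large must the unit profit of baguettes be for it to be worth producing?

36

Check each constraint at x*: yeast 282/282 (tight); flour 97/97 (tight).
From A_Bᵀ y = c: 3·y_yeast + 3·y_flour = 54; 6·y_yeast + 1·y_flour = 63.
→ y_yeast = 9 and y_flour = 9.
baguettes enters the basis when its profit ≥ yᵀa₃ = 9·3 + 9·1 = 36.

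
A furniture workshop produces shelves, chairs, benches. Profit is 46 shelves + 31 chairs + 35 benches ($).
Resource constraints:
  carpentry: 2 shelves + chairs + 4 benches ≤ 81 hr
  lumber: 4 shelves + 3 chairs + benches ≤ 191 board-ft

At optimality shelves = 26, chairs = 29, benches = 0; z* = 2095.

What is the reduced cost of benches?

At the optimum: carpentry uses 81 of 81 (binding); lumber uses 191 of 191 (binding).
The binding rows give the dual system: 2·y_carpentry + 4·y_lumber = 46 and 1·y_carpentry + 3·y_lumber = 31.
Solving: y_carpentry = 7, y_lumber = 8.
Reduced cost of benches: c₃ − yᵀa₃ = 35 − (7·4 + 8·1) = 35 − 36 = -1.

-1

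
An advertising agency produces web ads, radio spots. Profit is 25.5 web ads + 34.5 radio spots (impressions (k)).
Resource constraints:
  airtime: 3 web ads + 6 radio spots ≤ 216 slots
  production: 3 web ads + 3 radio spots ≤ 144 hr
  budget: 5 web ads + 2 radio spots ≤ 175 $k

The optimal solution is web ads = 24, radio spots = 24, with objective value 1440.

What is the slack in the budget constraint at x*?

budget used = 5·24 + 2·24 = 168; slack = 175 − 168 = 7.

7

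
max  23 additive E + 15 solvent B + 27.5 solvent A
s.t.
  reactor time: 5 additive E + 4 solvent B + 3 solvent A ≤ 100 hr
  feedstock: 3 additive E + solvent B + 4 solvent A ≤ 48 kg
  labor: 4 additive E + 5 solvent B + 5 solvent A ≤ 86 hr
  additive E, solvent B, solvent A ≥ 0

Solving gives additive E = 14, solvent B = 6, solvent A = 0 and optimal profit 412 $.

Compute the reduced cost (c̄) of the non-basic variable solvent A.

-2.5

At the optimum: reactor time uses 94 of 100 (slack = 6); feedstock uses 48 of 48 (binding); labor uses 86 of 86 (binding).
By complementary slackness, y = 0 for the non-binding constraint.
Dual feasibility on the basic columns requires 3·y_feedstock + 4·y_labor = 23, 1·y_feedstock + 5·y_labor = 15.
Solving: y_feedstock = 5, y_labor = 2.
Reduced cost of solvent A: c₃ − yᵀa₃ = 27.5 − (5·4 + 2·5) = 27.5 − 30 = -2.5.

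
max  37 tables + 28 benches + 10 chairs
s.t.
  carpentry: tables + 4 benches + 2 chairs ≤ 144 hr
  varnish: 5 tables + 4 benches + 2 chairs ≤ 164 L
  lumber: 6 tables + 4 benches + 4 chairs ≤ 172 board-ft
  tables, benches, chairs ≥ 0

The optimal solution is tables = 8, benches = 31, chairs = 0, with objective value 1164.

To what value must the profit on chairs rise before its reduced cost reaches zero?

18

Binding: varnish and lumber. Non-binding: carpentry (12 unused).
Slack constraints have shadow price 0 (complementary slackness).
From A_Bᵀ y = c: 5·y_varnish + 6·y_lumber = 37; 4·y_varnish + 4·y_lumber = 28.
This yields shadow prices y_varnish = 5, y_lumber = 2.
chairs enters the basis when its profit ≥ yᵀa₃ = 5·2 + 2·4 = 18.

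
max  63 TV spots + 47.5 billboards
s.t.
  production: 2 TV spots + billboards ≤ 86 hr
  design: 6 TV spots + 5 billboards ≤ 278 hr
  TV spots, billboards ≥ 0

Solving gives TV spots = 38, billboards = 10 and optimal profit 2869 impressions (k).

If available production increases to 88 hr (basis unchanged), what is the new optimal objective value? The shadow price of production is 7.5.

Δb = 2, so new z* = 2869 + (7.5)·(2) = 2869 + 15 = 2884.

2884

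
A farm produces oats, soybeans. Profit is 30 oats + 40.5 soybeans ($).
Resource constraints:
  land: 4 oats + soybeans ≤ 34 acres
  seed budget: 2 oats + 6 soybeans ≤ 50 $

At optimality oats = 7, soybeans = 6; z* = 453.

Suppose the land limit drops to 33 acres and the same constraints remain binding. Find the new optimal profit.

448.5

Both land and seed budget are binding at x*.
From A_Bᵀ y = c: 4·y_land + 2·y_seed budget = 30; 1·y_land + 6·y_seed budget = 40.5.
→ y_land = 4.5 and y_seed budget = 6.
Δz = y_land·Δb = 4.5 × (-1) = -4.5, so new z* = 453 − 4.5 = 448.5.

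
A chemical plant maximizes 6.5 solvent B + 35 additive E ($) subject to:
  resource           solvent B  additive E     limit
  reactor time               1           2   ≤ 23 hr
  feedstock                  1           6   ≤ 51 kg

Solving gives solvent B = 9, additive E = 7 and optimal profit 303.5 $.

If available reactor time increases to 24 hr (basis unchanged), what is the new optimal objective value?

304.5

Both reactor time and feedstock are binding at x*.
The binding rows give the dual system: 1·y_reactor time + 1·y_feedstock = 6.5 and 2·y_reactor time + 6·y_feedstock = 35.
This yields shadow prices y_reactor time = 1, y_feedstock = 5.5.
Δz = y_reactor time·Δb = 1 × (1) = 1, so new z* = 303.5 + 1 = 304.5.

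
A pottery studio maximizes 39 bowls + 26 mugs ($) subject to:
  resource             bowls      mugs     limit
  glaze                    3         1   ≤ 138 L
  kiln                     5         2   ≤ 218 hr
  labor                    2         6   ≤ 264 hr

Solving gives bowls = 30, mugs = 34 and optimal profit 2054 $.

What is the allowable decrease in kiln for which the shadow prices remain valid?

Binding constraints: kiln, labor. The basis is B = [[5,2],[2,6]] with det 26.
Per unit decrease in kiln, x* moves by d = (-0.2308, 0.0769).
The basis stays optimal until bowls reaches 0; allowable decrease = 130 hr.

130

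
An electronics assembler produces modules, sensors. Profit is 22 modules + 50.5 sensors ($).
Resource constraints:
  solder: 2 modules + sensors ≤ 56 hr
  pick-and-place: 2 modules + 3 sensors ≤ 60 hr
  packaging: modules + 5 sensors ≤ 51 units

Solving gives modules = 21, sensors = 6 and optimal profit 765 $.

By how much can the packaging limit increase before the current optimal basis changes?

49

Binding constraints: pick-and-place, packaging. The basis is B = [[2,3],[1,5]] with det 7.
Per unit increase in packaging, x* moves by d = (-0.4286, 0.2857).
The basis stays optimal until modules reaches 0; allowable increase = 49 units.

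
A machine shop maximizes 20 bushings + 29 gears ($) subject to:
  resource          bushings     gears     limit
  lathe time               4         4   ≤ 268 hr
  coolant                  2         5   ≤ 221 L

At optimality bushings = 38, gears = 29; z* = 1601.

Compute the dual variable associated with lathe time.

Both lathe time and coolant are binding at x*.
The binding rows give the dual system: 4·y_lathe time + 2·y_coolant = 20 and 4·y_lathe time + 5·y_coolant = 29.
This yields shadow prices y_lathe time = 3.5, y_coolant = 3.
Shadow price of lathe time = 3.5.

3.5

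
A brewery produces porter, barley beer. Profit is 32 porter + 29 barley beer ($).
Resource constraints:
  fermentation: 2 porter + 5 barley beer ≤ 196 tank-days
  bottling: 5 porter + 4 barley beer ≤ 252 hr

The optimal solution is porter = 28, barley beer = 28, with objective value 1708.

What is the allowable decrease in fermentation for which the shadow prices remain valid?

Binding constraints: fermentation, bottling. The basis is B = [[2,5],[5,4]] with det -17.
Per unit decrease in fermentation, x* moves by d = (0.2353, -0.2941).
The basis stays optimal until barley beer reaches 0; allowable decrease = 95.2 tank-days.

95.2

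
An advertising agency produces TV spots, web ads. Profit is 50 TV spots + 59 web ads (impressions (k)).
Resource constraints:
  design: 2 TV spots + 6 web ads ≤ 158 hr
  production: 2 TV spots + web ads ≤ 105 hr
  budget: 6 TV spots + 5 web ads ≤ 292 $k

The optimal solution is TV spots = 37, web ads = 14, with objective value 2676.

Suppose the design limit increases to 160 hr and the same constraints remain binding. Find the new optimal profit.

Binding: design and budget. Non-binding: production (17 unused).
Since production is not tight, its dual is 0.
Dual feasibility on the basic columns requires 2·y_design + 6·y_budget = 50, 6·y_design + 5·y_budget = 59.
This yields shadow prices y_design = 4, y_budget = 7.
Δz = y_design·Δb = 4 × (2) = 8, so new z* = 2676 + 8 = 2684.

2684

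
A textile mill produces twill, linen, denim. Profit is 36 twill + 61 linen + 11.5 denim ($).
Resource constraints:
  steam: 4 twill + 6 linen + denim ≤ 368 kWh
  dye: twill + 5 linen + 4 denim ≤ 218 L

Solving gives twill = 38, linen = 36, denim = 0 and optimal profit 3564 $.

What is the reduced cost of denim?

Check each constraint at x*: steam 368/368 (tight); dye 218/218 (tight).
Dual feasibility on the basic columns requires 4·y_steam + 1·y_dye = 36, 6·y_steam + 5·y_dye = 61.
This yields shadow prices y_steam = 8.5, y_dye = 2.
Reduced cost of denim: c₃ − yᵀa₃ = 11.5 − (8.5·1 + 2·4) = 11.5 − 16.5 = -5.

-5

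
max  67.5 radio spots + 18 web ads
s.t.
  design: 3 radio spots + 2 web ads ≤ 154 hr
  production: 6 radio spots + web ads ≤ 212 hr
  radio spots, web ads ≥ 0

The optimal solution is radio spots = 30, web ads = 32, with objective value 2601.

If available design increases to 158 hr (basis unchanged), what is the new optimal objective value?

At the optimum: design uses 154 of 154 (binding); production uses 212 of 212 (binding).
The binding rows give the dual system: 3·y_design + 6·y_production = 67.5 and 2·y_design + 1·y_production = 18.
→ y_design = 4.5 and y_production = 9.
Δz = y_design·Δb = 4.5 × (4) = 18, so new z* = 2601 + 18 = 2619.

2619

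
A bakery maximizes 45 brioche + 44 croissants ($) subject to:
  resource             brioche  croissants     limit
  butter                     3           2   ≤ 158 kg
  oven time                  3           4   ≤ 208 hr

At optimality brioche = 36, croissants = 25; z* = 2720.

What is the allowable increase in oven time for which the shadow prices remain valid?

108

Binding constraints: butter, oven time. The basis is B = [[3,2],[3,4]] with det 6.
Per unit increase in oven time, x* moves by d = (-0.3333, 0.5).
The basis stays optimal until brioche reaches 0; allowable increase = 108 hr.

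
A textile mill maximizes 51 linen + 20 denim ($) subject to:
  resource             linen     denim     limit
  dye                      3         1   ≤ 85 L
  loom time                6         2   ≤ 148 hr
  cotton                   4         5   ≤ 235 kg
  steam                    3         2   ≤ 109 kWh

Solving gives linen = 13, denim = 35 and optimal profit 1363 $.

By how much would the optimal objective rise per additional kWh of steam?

3

Binding: loom time and steam. Non-binding: dye (11 unused), cotton (8 unused).
Since dye, cotton are not tight, their duals are 0.
The binding rows give the dual system: 6·y_loom time + 3·y_steam = 51 and 2·y_loom time + 2·y_steam = 20.
→ y_loom time = 7 and y_steam = 3.
Shadow price of steam = 3.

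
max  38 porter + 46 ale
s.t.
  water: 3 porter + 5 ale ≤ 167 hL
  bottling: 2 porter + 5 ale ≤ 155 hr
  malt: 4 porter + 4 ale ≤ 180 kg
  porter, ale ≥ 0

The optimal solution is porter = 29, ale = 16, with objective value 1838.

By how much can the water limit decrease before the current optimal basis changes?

32

Binding constraints: water, malt. The basis is B = [[3,5],[4,4]] with det -8.
Per unit decrease in water, x* moves by d = (0.5, -0.5).
The basis stays optimal until ale reaches 0; allowable decrease = 32 hL.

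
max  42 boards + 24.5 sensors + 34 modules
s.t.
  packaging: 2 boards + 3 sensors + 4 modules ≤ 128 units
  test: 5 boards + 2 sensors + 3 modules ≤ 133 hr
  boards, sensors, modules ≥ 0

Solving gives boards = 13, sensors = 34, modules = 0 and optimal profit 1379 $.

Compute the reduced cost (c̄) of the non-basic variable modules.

-1

Both packaging and test are binding at x*.
Dual feasibility on the basic columns requires 2·y_packaging + 5·y_test = 42, 3·y_packaging + 2·y_test = 24.5.
→ y_packaging = 3.5 and y_test = 7.
Reduced cost of modules: c₃ − yᵀa₃ = 34 − (3.5·4 + 7·3) = 34 − 35 = -1.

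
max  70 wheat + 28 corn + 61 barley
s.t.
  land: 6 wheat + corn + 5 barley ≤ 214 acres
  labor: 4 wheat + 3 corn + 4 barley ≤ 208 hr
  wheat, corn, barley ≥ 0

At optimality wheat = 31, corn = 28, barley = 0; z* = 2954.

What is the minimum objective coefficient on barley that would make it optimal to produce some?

63

Check each constraint at x*: land 214/214 (tight); labor 208/208 (tight).
Dual feasibility on the basic columns requires 6·y_land + 4·y_labor = 70, 1·y_land + 3·y_labor = 28.
Solving: y_land = 7, y_labor = 7.
barley enters the basis when its profit ≥ yᵀa₃ = 7·5 + 7·4 = 63.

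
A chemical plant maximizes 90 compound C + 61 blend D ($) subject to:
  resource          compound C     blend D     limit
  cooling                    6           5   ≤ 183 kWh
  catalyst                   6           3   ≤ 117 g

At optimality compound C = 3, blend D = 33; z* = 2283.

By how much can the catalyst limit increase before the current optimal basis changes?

Binding constraints: cooling, catalyst. The basis is B = [[6,5],[6,3]] with det -12.
Per unit increase in catalyst, x* moves by d = (0.4167, -0.5).
The basis stays optimal until blend D reaches 0; allowable increase = 66 g.

66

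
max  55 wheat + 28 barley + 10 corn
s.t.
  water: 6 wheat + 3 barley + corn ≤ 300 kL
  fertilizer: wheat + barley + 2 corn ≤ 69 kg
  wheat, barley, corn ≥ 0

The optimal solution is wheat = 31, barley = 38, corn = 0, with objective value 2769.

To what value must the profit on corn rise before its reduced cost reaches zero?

11

Check each constraint at x*: water 300/300 (tight); fertilizer 69/69 (tight).
The binding rows give the dual system: 6·y_water + 1·y_fertilizer = 55 and 3·y_water + 1·y_fertilizer = 28.
→ y_water = 9 and y_fertilizer = 1.
corn enters the basis when its profit ≥ yᵀa₃ = 9·1 + 1·2 = 11.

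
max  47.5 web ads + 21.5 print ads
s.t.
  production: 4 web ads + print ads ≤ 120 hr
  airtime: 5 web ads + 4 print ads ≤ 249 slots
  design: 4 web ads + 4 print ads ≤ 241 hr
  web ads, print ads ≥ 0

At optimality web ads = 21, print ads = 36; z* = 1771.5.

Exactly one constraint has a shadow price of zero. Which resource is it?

production: 120/120 (binding)
airtime: 249/249 (binding)
design: 228/241 (slack 13)
By complementary slackness, a constraint with positive slack has shadow price 0 → design.

design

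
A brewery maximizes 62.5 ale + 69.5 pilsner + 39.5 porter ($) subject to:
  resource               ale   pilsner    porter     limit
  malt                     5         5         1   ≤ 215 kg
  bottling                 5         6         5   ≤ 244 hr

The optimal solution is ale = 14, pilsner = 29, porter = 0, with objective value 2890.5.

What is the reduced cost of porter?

Both malt and bottling are binding at x*.
The binding rows give the dual system: 5·y_malt + 5·y_bottling = 62.5 and 5·y_malt + 6·y_bottling = 69.5.
Solving: y_malt = 5.5, y_bottling = 7.
Reduced cost of porter: c₃ − yᵀa₃ = 39.5 − (5.5·1 + 7·5) = 39.5 − 40.5 = -1.

-1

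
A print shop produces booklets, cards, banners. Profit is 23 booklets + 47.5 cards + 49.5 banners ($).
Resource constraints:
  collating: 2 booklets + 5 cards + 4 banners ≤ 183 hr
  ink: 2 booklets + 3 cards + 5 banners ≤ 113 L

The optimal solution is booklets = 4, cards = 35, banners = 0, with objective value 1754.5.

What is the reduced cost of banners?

Both collating and ink are binding at x*.
The binding rows give the dual system: 2·y_collating + 2·y_ink = 23 and 5·y_collating + 3·y_ink = 47.5.
→ y_collating = 6.5 and y_ink = 5.
Reduced cost of banners: c₃ − yᵀa₃ = 49.5 − (6.5·4 + 5·5) = 49.5 − 51 = -1.5.

-1.5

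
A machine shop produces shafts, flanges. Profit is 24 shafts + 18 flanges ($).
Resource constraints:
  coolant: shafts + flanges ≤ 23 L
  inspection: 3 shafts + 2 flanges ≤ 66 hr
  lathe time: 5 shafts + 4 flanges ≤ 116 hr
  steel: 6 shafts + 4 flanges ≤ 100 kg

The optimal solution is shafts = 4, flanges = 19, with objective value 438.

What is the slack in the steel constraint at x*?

0

steel used = 6·4 + 4·19 = 100; slack = 100 − 100 = 0.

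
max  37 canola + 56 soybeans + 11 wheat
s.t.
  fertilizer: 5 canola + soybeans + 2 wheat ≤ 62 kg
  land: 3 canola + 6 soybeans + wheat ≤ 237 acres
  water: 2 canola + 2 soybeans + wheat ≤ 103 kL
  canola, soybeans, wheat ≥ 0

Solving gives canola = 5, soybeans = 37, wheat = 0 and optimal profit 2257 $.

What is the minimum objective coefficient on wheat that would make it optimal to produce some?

13

At the optimum: fertilizer uses 62 of 62 (binding); land uses 237 of 237 (binding); water uses 84 of 103 (slack = 19).
By complementary slackness, y = 0 for the non-binding constraint.
Dual feasibility on the basic columns requires 5·y_fertilizer + 3·y_land = 37, 1·y_fertilizer + 6·y_land = 56.
→ y_fertilizer = 2 and y_land = 9.
wheat enters the basis when its profit ≥ yᵀa₃ = 2·2 + 9·1 = 13.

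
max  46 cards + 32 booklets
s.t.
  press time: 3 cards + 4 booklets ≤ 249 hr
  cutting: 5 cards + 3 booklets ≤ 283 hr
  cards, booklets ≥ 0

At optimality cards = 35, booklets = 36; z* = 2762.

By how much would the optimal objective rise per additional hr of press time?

2

Check each constraint at x*: press time 249/249 (tight); cutting 283/283 (tight).
From A_Bᵀ y = c: 3·y_press time + 5·y_cutting = 46; 4·y_press time + 3·y_cutting = 32.
This yields shadow prices y_press time = 2, y_cutting = 8.
Shadow price of press time = 2.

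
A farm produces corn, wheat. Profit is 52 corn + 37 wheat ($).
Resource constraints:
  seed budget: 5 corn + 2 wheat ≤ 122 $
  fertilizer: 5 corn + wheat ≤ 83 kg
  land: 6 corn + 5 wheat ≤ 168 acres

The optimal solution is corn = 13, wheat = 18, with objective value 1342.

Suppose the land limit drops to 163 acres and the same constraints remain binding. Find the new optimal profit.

At the optimum: seed budget uses 101 of 122 (slack = 21); fertilizer uses 83 of 83 (binding); land uses 168 of 168 (binding).
Since seed budget is not tight, its dual is 0.
From A_Bᵀ y = c: 5·y_fertilizer + 6·y_land = 52; 1·y_fertilizer + 5·y_land = 37.
→ y_fertilizer = 2 and y_land = 7.
Δz = y_land·Δb = 7 × (-5) = -35, so new z* = 1342 − 35 = 1307.

1307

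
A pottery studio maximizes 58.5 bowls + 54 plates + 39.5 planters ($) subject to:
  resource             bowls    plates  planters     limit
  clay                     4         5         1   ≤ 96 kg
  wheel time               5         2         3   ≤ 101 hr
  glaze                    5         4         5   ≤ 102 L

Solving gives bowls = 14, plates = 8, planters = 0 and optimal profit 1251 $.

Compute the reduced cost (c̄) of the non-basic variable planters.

-7

Binding: clay and glaze. Non-binding: wheel time (15 unused).
Slack constraints have shadow price 0 (complementary slackness).
The binding rows give the dual system: 4·y_clay + 5·y_glaze = 58.5 and 5·y_clay + 4·y_glaze = 54.
Solving: y_clay = 4, y_glaze = 8.5.
Reduced cost of planters: c₃ − yᵀa₃ = 39.5 − (4·1 + 8.5·5) = 39.5 − 46.5 = -7.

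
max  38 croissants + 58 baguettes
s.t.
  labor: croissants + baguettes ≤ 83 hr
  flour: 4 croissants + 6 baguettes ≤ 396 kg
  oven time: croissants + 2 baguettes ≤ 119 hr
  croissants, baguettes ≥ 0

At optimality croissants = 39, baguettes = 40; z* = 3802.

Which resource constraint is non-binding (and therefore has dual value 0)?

labor

labor: 79/83 (slack 4)
flour: 396/396 (binding)
oven time: 119/119 (binding)
By complementary slackness, a constraint with positive slack has shadow price 0 → labor.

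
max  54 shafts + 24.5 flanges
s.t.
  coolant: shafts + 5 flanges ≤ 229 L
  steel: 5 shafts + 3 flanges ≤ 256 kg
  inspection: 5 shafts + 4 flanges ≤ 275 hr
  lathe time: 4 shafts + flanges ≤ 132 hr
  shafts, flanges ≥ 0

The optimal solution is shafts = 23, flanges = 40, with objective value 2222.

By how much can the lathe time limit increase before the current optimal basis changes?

Binding constraints: inspection, lathe time. The basis is B = [[5,4],[4,1]] with det -11.
Per unit increase in lathe time, x* moves by d = (0.3636, -0.4545).
The basis stays optimal until steel becomes binding; allowable increase = 46.2 hr.

46.2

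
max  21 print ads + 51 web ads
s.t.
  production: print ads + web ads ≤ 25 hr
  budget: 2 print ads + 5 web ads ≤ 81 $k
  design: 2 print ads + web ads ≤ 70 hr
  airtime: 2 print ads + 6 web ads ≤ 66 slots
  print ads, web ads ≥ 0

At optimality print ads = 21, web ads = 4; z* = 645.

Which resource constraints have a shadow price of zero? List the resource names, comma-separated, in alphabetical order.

budget, design

production: 25/25 (binding)
budget: 62/81 (slack 19)
design: 46/70 (slack 24)
airtime: 66/66 (binding)
By complementary slackness, a constraint with positive slack has shadow price 0 → budget, design.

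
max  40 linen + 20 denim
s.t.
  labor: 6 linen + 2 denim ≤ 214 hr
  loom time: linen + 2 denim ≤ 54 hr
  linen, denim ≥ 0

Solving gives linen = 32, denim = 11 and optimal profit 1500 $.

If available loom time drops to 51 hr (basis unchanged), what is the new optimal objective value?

1488

Check each constraint at x*: labor 214/214 (tight); loom time 54/54 (tight).
Dual feasibility on the basic columns requires 6·y_labor + 1·y_loom time = 40, 2·y_labor + 2·y_loom time = 20.
→ y_labor = 6 and y_loom time = 4.
Δz = y_loom time·Δb = 4 × (-3) = -12, so new z* = 1500 − 12 = 1488.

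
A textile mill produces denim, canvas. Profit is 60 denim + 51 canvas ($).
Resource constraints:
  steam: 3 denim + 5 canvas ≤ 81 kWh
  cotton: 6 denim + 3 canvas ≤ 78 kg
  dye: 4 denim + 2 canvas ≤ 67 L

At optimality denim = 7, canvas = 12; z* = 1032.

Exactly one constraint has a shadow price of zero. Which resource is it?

steam: 81/81 (binding)
cotton: 78/78 (binding)
dye: 52/67 (slack 15)
By complementary slackness, a constraint with positive slack has shadow price 0 → dye.

dye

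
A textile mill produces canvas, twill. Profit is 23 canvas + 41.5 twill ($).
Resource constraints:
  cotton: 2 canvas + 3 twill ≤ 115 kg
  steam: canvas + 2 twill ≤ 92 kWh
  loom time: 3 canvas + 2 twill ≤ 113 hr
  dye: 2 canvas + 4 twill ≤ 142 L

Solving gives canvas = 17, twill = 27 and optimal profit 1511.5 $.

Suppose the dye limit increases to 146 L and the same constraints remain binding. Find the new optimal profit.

1539.5

At the optimum: cotton uses 115 of 115 (binding); steam uses 71 of 92 (slack = 21); loom time uses 105 of 113 (slack = 8); dye uses 142 of 142 (binding).
Slack constraints have shadow price 0 (complementary slackness).
Dual feasibility on the basic columns requires 2·y_cotton + 2·y_dye = 23, 3·y_cotton + 4·y_dye = 41.5.
→ y_cotton = 4.5 and y_dye = 7.
Δz = y_dye·Δb = 7 × (4) = 28, so new z* = 1511.5 + 28 = 1539.5.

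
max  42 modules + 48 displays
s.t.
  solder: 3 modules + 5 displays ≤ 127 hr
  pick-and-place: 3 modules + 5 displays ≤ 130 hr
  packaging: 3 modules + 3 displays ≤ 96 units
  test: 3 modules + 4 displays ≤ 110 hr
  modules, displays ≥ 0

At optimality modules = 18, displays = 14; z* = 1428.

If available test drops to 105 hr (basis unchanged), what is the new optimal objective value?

At the optimum: solder uses 124 of 127 (slack = 3); pick-and-place uses 124 of 130 (slack = 6); packaging uses 96 of 96 (binding); test uses 110 of 110 (binding).
Since solder, pick-and-place are not tight, their duals are 0.
Dual feasibility on the basic columns requires 3·y_packaging + 3·y_test = 42, 3·y_packaging + 4·y_test = 48.
→ y_packaging = 8 and y_test = 6.
Δz = y_test·Δb = 6 × (-5) = -30, so new z* = 1428 − 30 = 1398.

1398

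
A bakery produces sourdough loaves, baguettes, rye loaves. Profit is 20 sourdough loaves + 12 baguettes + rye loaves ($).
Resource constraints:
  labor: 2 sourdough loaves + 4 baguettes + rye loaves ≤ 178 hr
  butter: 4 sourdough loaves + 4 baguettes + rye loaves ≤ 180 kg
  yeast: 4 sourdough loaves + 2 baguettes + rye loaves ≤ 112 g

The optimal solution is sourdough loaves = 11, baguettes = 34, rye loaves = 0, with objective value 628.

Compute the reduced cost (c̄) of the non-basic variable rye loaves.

-4

Check each constraint at x*: labor 158/178 (slack 20); butter 180/180 (tight); yeast 112/112 (tight).
Since labor is not tight, its dual is 0.
The binding rows give the dual system: 4·y_butter + 4·y_yeast = 20 and 4·y_butter + 2·y_yeast = 12.
→ y_butter = 1 and y_yeast = 4.
Reduced cost of rye loaves: c₃ − yᵀa₃ = 1 − (1·1 + 4·1) = 1 − 5 = -4.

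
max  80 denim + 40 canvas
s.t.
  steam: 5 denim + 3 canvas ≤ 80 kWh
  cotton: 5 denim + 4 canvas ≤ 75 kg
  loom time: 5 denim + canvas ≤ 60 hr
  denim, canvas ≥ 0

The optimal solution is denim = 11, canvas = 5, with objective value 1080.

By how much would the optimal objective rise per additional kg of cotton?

8

Binding: cotton and loom time. Non-binding: steam (10 unused).
By complementary slackness, y = 0 for the non-binding constraint.
From A_Bᵀ y = c: 5·y_cotton + 5·y_loom time = 80; 4·y_cotton + 1·y_loom time = 40.
→ y_cotton = 8 and y_loom time = 8.
Shadow price of cotton = 8.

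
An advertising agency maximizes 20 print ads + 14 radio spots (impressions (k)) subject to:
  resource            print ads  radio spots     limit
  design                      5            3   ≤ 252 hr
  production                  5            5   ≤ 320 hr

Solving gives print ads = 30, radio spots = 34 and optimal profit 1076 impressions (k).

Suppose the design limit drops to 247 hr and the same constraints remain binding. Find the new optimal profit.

Check each constraint at x*: design 252/252 (tight); production 320/320 (tight).
From A_Bᵀ y = c: 5·y_design + 5·y_production = 20; 3·y_design + 5·y_production = 14.
This yields shadow prices y_design = 3, y_production = 1.
Δz = y_design·Δb = 3 × (-5) = -15, so new z* = 1076 − 15 = 1061.

1061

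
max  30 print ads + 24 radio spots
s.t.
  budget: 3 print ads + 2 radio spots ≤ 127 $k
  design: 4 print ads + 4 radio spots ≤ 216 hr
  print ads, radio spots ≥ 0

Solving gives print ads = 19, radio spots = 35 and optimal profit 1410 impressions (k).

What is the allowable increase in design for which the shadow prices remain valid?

Binding constraints: budget, design. The basis is B = [[3,2],[4,4]] with det 4.
Per unit increase in design, x* moves by d = (-0.5, 0.75).
The basis stays optimal until print ads reaches 0; allowable increase = 38 hr.

38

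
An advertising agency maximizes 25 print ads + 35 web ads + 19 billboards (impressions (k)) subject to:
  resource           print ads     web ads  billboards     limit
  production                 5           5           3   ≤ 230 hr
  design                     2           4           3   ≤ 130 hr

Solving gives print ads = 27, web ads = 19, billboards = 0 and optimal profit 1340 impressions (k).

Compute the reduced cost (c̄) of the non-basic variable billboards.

-5

Check each constraint at x*: production 230/230 (tight); design 130/130 (tight).
Dual feasibility on the basic columns requires 5·y_production + 2·y_design = 25, 5·y_production + 4·y_design = 35.
Solving: y_production = 3, y_design = 5.
Reduced cost of billboards: c₃ − yᵀa₃ = 19 − (3·3 + 5·3) = 19 − 24 = -5.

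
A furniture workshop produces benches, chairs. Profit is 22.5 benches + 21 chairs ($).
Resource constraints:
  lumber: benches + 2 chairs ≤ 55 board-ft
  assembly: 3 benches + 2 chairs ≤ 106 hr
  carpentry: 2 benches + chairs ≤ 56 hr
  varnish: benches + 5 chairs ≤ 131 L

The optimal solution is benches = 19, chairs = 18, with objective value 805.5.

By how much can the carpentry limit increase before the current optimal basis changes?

Binding constraints: lumber, carpentry. The basis is B = [[1,2],[2,1]] with det -3.
Per unit increase in carpentry, x* moves by d = (0.6667, -0.3333).
The basis stays optimal until assembly becomes binding; allowable increase = 9.75 hr.

9.75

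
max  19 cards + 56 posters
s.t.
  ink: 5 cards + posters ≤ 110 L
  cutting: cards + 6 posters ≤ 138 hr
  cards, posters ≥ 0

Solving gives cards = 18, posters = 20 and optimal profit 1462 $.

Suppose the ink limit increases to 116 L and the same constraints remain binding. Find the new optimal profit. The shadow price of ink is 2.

Δb = 6, so new z* = 1462 + (2)·(6) = 1462 + 12 = 1474.

1474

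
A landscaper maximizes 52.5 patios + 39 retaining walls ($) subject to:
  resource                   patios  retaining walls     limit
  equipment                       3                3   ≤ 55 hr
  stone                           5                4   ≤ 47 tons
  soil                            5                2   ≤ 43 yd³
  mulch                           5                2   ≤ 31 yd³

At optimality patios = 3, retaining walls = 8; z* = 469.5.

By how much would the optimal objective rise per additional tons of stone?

9

Check each constraint at x*: equipment 33/55 (slack 22); stone 47/47 (tight); soil 31/43 (slack 12); mulch 31/31 (tight).
Slack constraints have shadow price 0 (complementary slackness).
The binding rows give the dual system: 5·y_stone + 5·y_mulch = 52.5 and 4·y_stone + 2·y_mulch = 39.
Solving: y_stone = 9, y_mulch = 1.5.
Shadow price of stone = 9.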